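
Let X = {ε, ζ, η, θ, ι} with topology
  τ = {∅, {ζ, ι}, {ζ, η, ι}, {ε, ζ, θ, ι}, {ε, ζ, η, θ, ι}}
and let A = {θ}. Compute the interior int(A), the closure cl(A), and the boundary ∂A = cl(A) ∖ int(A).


int(A) = ∅, cl(A) = {ε, θ}, ∂A = {ε, θ}.

Closed sets in (X, τ) are complements of opens:
  closed(X, τ) = {∅, {η}, {ε, θ}, {ε, η, θ}, {ε, ζ, η, θ, ι}}.
int(A) = ⋃ {U ∈ τ : U ⊆ A}. Opens contained in A: ∅.
Taking the union of these: int(A) = ∅.
cl(A) = ⋂ {C closed : A ⊆ C}. Closed sets containing A: {ε, θ}, {ε, η, θ}, {ε, ζ, η, θ, ι}.
Intersecting these: cl(A) = {ε, θ}.
∂A = cl(A) ∖ int(A) = {ε, θ} ∖ ∅ = {ε, θ}.


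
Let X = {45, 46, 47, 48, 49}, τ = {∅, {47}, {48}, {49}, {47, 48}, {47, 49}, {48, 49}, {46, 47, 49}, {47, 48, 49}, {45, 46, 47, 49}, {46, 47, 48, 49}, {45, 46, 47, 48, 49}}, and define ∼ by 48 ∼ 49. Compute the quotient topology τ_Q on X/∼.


X/∼ = {[45], [46], [47], [48=49]}; |τ_Q| = 6.

Equivalence classes: [45], [46], [47], [48=49].
Quotient map π: X → X/∼ sends 45 ↦ [45], 46 ↦ [46], 47 ↦ [47], 48 ↦ [48=49], 49 ↦ [48=49].
For each subset V ⊆ X/∼, compute π^{-1}(V) ⊆ X and check whether π^{-1}(V) ∈ τ. V is open in τ_Q iff π^{-1}(V) ∈ τ.
  V = {}: π^{-1}(V) = ∅ ∈ τ ✓.
  V = {[45]}: π^{-1}(V) = {45} ∉ τ ✗.
  V = {[46]}: π^{-1}(V) = {46} ∉ τ ✗.
  V = {[45], [46]}: π^{-1}(V) = {45, 46} ∉ τ ✗.
  V = {[47]}: π^{-1}(V) = {47} ∈ τ ✓.
  V = {[45], [47]}: π^{-1}(V) = {45, 47} ∉ τ ✗.
  V = {[46], [47]}: π^{-1}(V) = {46, 47} ∉ τ ✗.
  V = {[45], [46], [47]}: π^{-1}(V) = {45, 46, 47} ∉ τ ✗.
  V = {[48=49]}: π^{-1}(V) = {48, 49} ∈ τ ✓.
  V = {[45], [48=49]}: π^{-1}(V) = {45, 48, 49} ∉ τ ✗.
  V = {[46], [48=49]}: π^{-1}(V) = {46, 48, 49} ∉ τ ✗.
  V = {[45], [46], [48=49]}: π^{-1}(V) = {45, 46, 48, 49} ∉ τ ✗.
  V = {[47], [48=49]}: π^{-1}(V) = {47, 48, 49} ∈ τ ✓.
  V = {[45], [47], [48=49]}: π^{-1}(V) = {45, 47, 48, 49} ∉ τ ✗.
  V = {[46], [47], [48=49]}: π^{-1}(V) = {46, 47, 48, 49} ∈ τ ✓.
  V = {[45], [46], [47], [48=49]}: π^{-1}(V) = {45, 46, 47, 48, 49} ∈ τ ✓.
Open sets in the quotient: τ_Q = {{}, {[47]}, {[48=49]}, {[47], [48=49]}, {[46], [47], [48=49]}, {[45], [46], [47], [48=49]}} (6 elements).


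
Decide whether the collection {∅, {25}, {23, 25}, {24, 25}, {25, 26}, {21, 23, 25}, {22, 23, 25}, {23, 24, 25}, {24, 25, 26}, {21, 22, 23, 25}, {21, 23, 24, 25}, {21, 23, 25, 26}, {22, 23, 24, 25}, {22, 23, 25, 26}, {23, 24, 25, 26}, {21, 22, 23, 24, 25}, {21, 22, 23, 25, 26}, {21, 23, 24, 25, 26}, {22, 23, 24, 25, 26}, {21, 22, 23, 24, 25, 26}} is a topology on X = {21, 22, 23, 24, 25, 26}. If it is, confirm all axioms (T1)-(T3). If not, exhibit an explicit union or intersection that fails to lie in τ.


τ is NOT a topology on X.

Axiom (T1): ∅ ∈ τ? Yes; X ∈ τ? Yes.
Axiom (T2/T3): check pairwise unions and intersections of members of τ.
Counterexample for (T2): {23, 25} ∪ {25, 26} = {23, 25, 26} ∉ τ. Therefore τ is NOT a topology.


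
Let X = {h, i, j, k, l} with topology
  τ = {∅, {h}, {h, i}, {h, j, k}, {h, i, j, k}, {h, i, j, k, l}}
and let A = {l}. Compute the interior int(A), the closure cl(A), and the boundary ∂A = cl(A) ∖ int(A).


int(A) = ∅, cl(A) = {l}, ∂A = {l}.

Closed sets in (X, τ) are complements of opens:
  closed(X, τ) = {∅, {l}, {i, l}, {j, k, l}, {i, j, k, l}, {h, i, j, k, l}}.
int(A) = ⋃ {U ∈ τ : U ⊆ A}. Opens contained in A: ∅.
Taking the union of these: int(A) = ∅.
cl(A) = ⋂ {C closed : A ⊆ C}. Closed sets containing A: {l}, {i, l}, {j, k, l}, {i, j, k, l}, {h, i, j, k, l}.
Intersecting these: cl(A) = {l}.
∂A = cl(A) ∖ int(A) = {l} ∖ ∅ = {l}.


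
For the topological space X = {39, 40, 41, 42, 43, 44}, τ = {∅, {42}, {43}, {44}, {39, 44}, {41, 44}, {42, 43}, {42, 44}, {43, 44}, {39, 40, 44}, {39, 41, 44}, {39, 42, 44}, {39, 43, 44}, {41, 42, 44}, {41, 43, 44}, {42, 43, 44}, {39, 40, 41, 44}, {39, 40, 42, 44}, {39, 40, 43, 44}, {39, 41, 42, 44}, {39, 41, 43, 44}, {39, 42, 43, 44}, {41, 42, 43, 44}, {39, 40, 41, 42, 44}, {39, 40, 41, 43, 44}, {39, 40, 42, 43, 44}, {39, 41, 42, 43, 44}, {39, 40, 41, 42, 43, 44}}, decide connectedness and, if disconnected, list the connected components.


(X, τ) is disconnected; components = [{42}, {43}, {39, 40, 41, 44}].

Find clopen sets (U ∈ τ with X ∖ U ∈ τ):
  U = ∅, X ∖ U = {39, 40, 41, 42, 43, 44} — both open, so U is clopen.
  U = {42}, X ∖ U = {39, 40, 41, 43, 44} — both open, so U is clopen.
  U = {43}, X ∖ U = {39, 40, 41, 42, 44} — both open, so U is clopen.
  U = {42, 43}, X ∖ U = {39, 40, 41, 44} — both open, so U is clopen.
  U = {39, 40, 41, 44}, X ∖ U = {42, 43} — both open, so U is clopen.
  U = {39, 40, 41, 42, 44}, X ∖ U = {43} — both open, so U is clopen.
  U = {39, 40, 41, 43, 44}, X ∖ U = {42} — both open, so U is clopen.
  U = {39, 40, 41, 42, 43, 44}, X ∖ U = ∅ — both open, so U is clopen.
Nontrivial clopen(s) exist: e.g. {39, 40, 41, 43, 44}. So (X, τ) is disconnected.
Compute connected components by grouping points that agree on all clopens:
  component: {42}
  component: {43}
  component: {39, 40, 41, 44}


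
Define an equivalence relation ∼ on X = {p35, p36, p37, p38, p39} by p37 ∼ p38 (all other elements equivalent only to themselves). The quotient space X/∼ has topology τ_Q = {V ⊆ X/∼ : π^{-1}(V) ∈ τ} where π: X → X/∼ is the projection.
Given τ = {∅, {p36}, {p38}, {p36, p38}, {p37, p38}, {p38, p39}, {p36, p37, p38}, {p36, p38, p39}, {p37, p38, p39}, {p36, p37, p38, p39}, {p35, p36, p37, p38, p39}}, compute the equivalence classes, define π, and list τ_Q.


X/∼ = {[p35], [p36], [p37=p38], [p39]}; |τ_Q| = 7.

Equivalence classes: [p35], [p36], [p37=p38], [p39].
Quotient map π: X → X/∼ sends p35 ↦ [p35], p36 ↦ [p36], p37 ↦ [p37=p38], p38 ↦ [p37=p38], p39 ↦ [p39].
For each subset V ⊆ X/∼, compute π^{-1}(V) ⊆ X and check whether π^{-1}(V) ∈ τ. V is open in τ_Q iff π^{-1}(V) ∈ τ.
  V = {}: π^{-1}(V) = ∅ ∈ τ ✓.
  V = {[p35]}: π^{-1}(V) = {p35} ∉ τ ✗.
  V = {[p36]}: π^{-1}(V) = {p36} ∈ τ ✓.
  V = {[p35], [p36]}: π^{-1}(V) = {p35, p36} ∉ τ ✗.
  V = {[p37=p38]}: π^{-1}(V) = {p37, p38} ∈ τ ✓.
  V = {[p35], [p37=p38]}: π^{-1}(V) = {p35, p37, p38} ∉ τ ✗.
  V = {[p36], [p37=p38]}: π^{-1}(V) = {p36, p37, p38} ∈ τ ✓.
  V = {[p35], [p36], [p37=p38]}: π^{-1}(V) = {p35, p36, p37, p38} ∉ τ ✗.
  V = {[p39]}: π^{-1}(V) = {p39} ∉ τ ✗.
  V = {[p35], [p39]}: π^{-1}(V) = {p35, p39} ∉ τ ✗.
  V = {[p36], [p39]}: π^{-1}(V) = {p36, p39} ∉ τ ✗.
  V = {[p35], [p36], [p39]}: π^{-1}(V) = {p35, p36, p39} ∉ τ ✗.
  V = {[p37=p38], [p39]}: π^{-1}(V) = {p37, p38, p39} ∈ τ ✓.
  V = {[p35], [p37=p38], [p39]}: π^{-1}(V) = {p35, p37, p38, p39} ∉ τ ✗.
  V = {[p36], [p37=p38], [p39]}: π^{-1}(V) = {p36, p37, p38, p39} ∈ τ ✓.
  V = {[p35], [p36], [p37=p38], [p39]}: π^{-1}(V) = {p35, p36, p37, p38, p39} ∈ τ ✓.
Open sets in the quotient: τ_Q = {{}, {[p36]}, {[p37=p38]}, {[p36], [p37=p38]}, {[p37=p38], [p39]}, {[p36], [p37=p38], [p39]}, {[p35], [p36], [p37=p38], [p39]}} (7 elements).


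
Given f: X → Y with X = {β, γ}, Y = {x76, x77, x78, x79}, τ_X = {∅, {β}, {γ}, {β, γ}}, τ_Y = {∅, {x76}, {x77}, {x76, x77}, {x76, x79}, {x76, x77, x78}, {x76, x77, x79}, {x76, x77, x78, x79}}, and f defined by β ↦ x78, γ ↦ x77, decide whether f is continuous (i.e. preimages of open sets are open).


f IS continuous.

Compute f^{-1}(U) for each U ∈ τ_Y:
  U = ∅: f^{-1}(U) = ∅ ∈ τ_X ✓.
  U = {x76}: f^{-1}(U) = ∅ ∈ τ_X ✓.
  U = {x77}: f^{-1}(U) = {γ} ∈ τ_X ✓.
  U = {x76, x77}: f^{-1}(U) = {γ} ∈ τ_X ✓.
  U = {x76, x79}: f^{-1}(U) = ∅ ∈ τ_X ✓.
  U = {x76, x77, x78}: f^{-1}(U) = {β, γ} ∈ τ_X ✓.
  U = {x76, x77, x79}: f^{-1}(U) = {γ} ∈ τ_X ✓.
  U = {x76, x77, x78, x79}: f^{-1}(U) = {β, γ} ∈ τ_X ✓.
Every preimage lies in τ_X, so f IS continuous.


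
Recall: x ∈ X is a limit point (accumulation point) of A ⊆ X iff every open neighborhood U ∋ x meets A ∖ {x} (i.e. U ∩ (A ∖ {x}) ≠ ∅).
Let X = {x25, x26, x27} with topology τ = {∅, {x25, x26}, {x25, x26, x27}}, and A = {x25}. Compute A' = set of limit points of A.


A' = {x26, x27}

For each x ∈ X, list the open sets U ∈ τ with x ∈ U, then check whether U ∩ (A ∖ {x}) ≠ ∅ for every such U.
  x = x25: open {x25, x26} ∋ x has {x25, x26} ∩ (A ∖ {x25}) = ∅, so x is NOT a limit point.
  x = x26: opens ∋ x are {x25, x26}, {x25, x26, x27}; each meets A ∖ {x26}, so x IS a limit point.
  x = x27: opens ∋ x are {x25, x26, x27}; each meets A ∖ {x27}, so x IS a limit point.
Collecting: A' = {x26, x27}.


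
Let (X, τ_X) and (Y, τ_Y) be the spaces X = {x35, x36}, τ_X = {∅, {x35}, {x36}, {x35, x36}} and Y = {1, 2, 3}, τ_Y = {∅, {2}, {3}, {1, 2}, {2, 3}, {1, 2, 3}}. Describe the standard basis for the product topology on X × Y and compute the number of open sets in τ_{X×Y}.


Basis B = {∅ × ∅, {x35} × {2}, {x35} × {3}, {x36} × {2}, {x36} × {3}, {x35} × {1, 2}, {x35} × {2, 3}, {x35, x36} × {2}, {x35, x36} × {3}, {x36} × {1, 2}, {x36} × {2, 3}, {x35} × {1, 2, 3}, {x36} × {1, 2, 3}, {x35, x36} × {1, 2}, {x35, x36} × {2, 3}, {x35, x36} × {1, 2, 3}}; |τ_{X×Y}| = 36.

Enumerate products U × V with U ∈ τ_X, V ∈ τ_Y (deduplicated):
  ∅ × ∅ = {} (∅)
  {x35} × {2} = {(x35,2)}
  {x35} × {3} = {(x35,3)}
  {x36} × {2} = {(x36,2)}
  {x36} × {3} = {(x36,3)}
  {x35} × {1, 2} = {(x35,1), (x35,2)}
  {x35} × {2, 3} = {(x35,2), (x35,3)}
  {x35, x36} × {2} = {(x35,2), (x36,2)}
  {x35, x36} × {3} = {(x35,3), (x36,3)}
  {x36} × {1, 2} = {(x36,1), (x36,2)}
  {x36} × {2, 3} = {(x36,2), (x36,3)}
  {x35} × {1, 2, 3} = {(x35,1), (x35,2), (x35,3)}
  {x36} × {1, 2, 3} = {(x36,1), (x36,2), (x36,3)}
  {x35, x36} × {1, 2} = {(x35,1), (x35,2), (x36,1), (x36,2)}
  {x35, x36} × {2, 3} = {(x35,2), (x35,3), (x36,2), (x36,3)}
  {x35, x36} × {1, 2, 3} = {(x35,1), (x35,2), (x35,3), (x36,1), (x36,2), (x36,3)}
These 16 distinct sets form the basis B.
Close under arbitrary unions to get τ_{X×Y}; counting gives |τ_{X×Y}| = 36.


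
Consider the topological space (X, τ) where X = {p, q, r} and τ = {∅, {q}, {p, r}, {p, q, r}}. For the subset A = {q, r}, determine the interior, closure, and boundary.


int(A) = {q}, cl(A) = {p, q, r}, ∂A = {p, r}.

Closed sets in (X, τ) are complements of opens:
  closed(X, τ) = {∅, {q}, {p, r}, {p, q, r}}.
int(A) = ⋃ {U ∈ τ : U ⊆ A}. Opens contained in A: ∅, {q}.
Taking the union of these: int(A) = {q}.
cl(A) = ⋂ {C closed : A ⊆ C}. Closed sets containing A: {p, q, r}.
Intersecting these: cl(A) = {p, q, r}.
∂A = cl(A) ∖ int(A) = {p, q, r} ∖ {q} = {p, r}.


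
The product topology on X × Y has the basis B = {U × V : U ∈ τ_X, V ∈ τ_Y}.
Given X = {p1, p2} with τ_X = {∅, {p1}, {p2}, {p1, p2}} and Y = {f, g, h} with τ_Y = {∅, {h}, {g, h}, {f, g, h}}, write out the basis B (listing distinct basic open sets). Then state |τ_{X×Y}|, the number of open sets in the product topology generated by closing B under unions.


Basis B = {∅ × ∅, {p1} × {h}, {p2} × {h}, {p1} × {g, h}, {p1, p2} × {h}, {p2} × {g, h}, {p1} × {f, g, h}, {p2} × {f, g, h}, {p1, p2} × {g, h}, {p1, p2} × {f, g, h}}; |τ_{X×Y}| = 16.

Enumerate products U × V with U ∈ τ_X, V ∈ τ_Y (deduplicated):
  ∅ × ∅ = {} (∅)
  {p1} × {h} = {(p1,h)}
  {p2} × {h} = {(p2,h)}
  {p1} × {g, h} = {(p1,g), (p1,h)}
  {p1, p2} × {h} = {(p1,h), (p2,h)}
  {p2} × {g, h} = {(p2,g), (p2,h)}
  {p1} × {f, g, h} = {(p1,f), (p1,g), (p1,h)}
  {p2} × {f, g, h} = {(p2,f), (p2,g), (p2,h)}
  {p1, p2} × {g, h} = {(p1,g), (p1,h), (p2,g), (p2,h)}
  {p1, p2} × {f, g, h} = {(p1,f), (p1,g), (p1,h), (p2,f), (p2,g), (p2,h)}
These 10 distinct sets form the basis B.
Close under arbitrary unions to get τ_{X×Y}; counting gives |τ_{X×Y}| = 16.


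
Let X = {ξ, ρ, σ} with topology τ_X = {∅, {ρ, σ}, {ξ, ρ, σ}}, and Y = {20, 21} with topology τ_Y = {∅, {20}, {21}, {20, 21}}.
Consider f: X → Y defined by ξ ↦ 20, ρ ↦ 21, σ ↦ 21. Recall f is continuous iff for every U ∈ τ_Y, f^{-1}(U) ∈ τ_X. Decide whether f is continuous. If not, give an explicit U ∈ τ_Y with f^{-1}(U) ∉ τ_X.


f is NOT continuous.

Compute f^{-1}(U) for each U ∈ τ_Y:
  U = ∅: f^{-1}(U) = ∅ ∈ τ_X ✓.
  U = {20}: f^{-1}(U) = {ξ} ∉ τ_X ✗.
  U = {21}: f^{-1}(U) = {ρ, σ} ∈ τ_X ✓.
  U = {20, 21}: f^{-1}(U) = {ξ, ρ, σ} ∈ τ_X ✓.
Found U = {20} with f^{-1}(U) = {ξ} not in τ_X. Therefore f is NOT continuous.


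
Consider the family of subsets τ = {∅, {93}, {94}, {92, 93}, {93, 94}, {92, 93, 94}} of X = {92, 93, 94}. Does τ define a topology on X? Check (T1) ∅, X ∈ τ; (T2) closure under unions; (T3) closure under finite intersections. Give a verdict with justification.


τ IS a topology on X.

Axiom (T1): ∅ ∈ τ? Yes; X ∈ τ? Yes.
Axiom (T2/T3): check pairwise unions and intersections of members of τ.
All pairwise intersections and unions checked — each lies in τ. Therefore τ satisfies (T1), (T2), (T3): it IS a topology on X.


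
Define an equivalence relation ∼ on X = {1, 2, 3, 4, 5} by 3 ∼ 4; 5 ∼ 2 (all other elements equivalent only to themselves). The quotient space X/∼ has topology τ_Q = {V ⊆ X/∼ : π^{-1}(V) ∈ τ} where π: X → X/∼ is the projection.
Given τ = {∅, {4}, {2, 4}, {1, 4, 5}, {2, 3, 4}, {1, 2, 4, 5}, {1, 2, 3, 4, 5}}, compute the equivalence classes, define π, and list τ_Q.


X/∼ = {[1], [2=5], [3=4]}; |τ_Q| = 2.

Equivalence classes: [1], [2=5], [3=4].
Quotient map π: X → X/∼ sends 1 ↦ [1], 2 ↦ [2=5], 3 ↦ [3=4], 4 ↦ [3=4], 5 ↦ [2=5].
For each subset V ⊆ X/∼, compute π^{-1}(V) ⊆ X and check whether π^{-1}(V) ∈ τ. V is open in τ_Q iff π^{-1}(V) ∈ τ.
  V = {}: π^{-1}(V) = ∅ ∈ τ ✓.
  V = {[1]}: π^{-1}(V) = {1} ∉ τ ✗.
  V = {[2=5]}: π^{-1}(V) = {2, 5} ∉ τ ✗.
  V = {[1], [2=5]}: π^{-1}(V) = {1, 2, 5} ∉ τ ✗.
  V = {[3=4]}: π^{-1}(V) = {3, 4} ∉ τ ✗.
  V = {[1], [3=4]}: π^{-1}(V) = {1, 3, 4} ∉ τ ✗.
  V = {[2=5], [3=4]}: π^{-1}(V) = {2, 3, 4, 5} ∉ τ ✗.
  V = {[1], [2=5], [3=4]}: π^{-1}(V) = {1, 2, 3, 4, 5} ∈ τ ✓.
Open sets in the quotient: τ_Q = {{}, {[1], [2=5], [3=4]}} (2 elements).


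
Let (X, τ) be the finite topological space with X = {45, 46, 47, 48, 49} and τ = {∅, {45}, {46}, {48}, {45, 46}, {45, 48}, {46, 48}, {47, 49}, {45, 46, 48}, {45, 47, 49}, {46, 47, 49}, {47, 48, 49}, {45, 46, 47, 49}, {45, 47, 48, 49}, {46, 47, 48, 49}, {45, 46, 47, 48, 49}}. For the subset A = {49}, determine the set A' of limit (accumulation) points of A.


A' = {47}

For each x ∈ X, list the open sets U ∈ τ with x ∈ U, then check whether U ∩ (A ∖ {x}) ≠ ∅ for every such U.
  x = 45: open {45} ∋ x has {45} ∩ (A ∖ {45}) = ∅, so x is NOT a limit point.
  x = 46: open {46} ∋ x has {46} ∩ (A ∖ {46}) = ∅, so x is NOT a limit point.
  x = 47: opens ∋ x are {47, 49}, {45, 47, 49}, {46, 47, 49}, {47, 48, 49}, {45, 46, 47, 49}, {45, 47, 48, 49}, {46, 47, 48, 49}, {45, 46, 47, 48, 49}; each meets A ∖ {47}, so x IS a limit point.
  x = 48: open {48} ∋ x has {48} ∩ (A ∖ {48}) = ∅, so x is NOT a limit point.
  x = 49: open {47, 49} ∋ x has {47, 49} ∩ (A ∖ {49}) = ∅, so x is NOT a limit point.
Collecting: A' = {47}.


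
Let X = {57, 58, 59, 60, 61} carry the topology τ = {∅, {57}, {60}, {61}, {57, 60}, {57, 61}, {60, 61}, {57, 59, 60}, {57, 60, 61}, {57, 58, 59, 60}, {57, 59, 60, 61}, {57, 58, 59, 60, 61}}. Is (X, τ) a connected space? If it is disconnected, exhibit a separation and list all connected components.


(X, τ) is disconnected; components = [{61}, {57, 58, 59, 60}].

Find clopen sets (U ∈ τ with X ∖ U ∈ τ):
  U = ∅, X ∖ U = {57, 58, 59, 60, 61} — both open, so U is clopen.
  U = {61}, X ∖ U = {57, 58, 59, 60} — both open, so U is clopen.
  U = {57, 58, 59, 60}, X ∖ U = {61} — both open, so U is clopen.
  U = {57, 58, 59, 60, 61}, X ∖ U = ∅ — both open, so U is clopen.
Nontrivial clopen(s) exist: e.g. {57, 58, 59, 60}. So (X, τ) is disconnected.
Compute connected components by grouping points that agree on all clopens:
  component: {61}
  component: {57, 58, 59, 60}


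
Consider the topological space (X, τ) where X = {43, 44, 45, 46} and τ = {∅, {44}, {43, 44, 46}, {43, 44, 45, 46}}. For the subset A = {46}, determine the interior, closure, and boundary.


int(A) = ∅, cl(A) = {43, 45, 46}, ∂A = {43, 45, 46}.

Closed sets in (X, τ) are complements of opens:
  closed(X, τ) = {∅, {45}, {43, 45, 46}, {43, 44, 45, 46}}.
int(A) = ⋃ {U ∈ τ : U ⊆ A}. Opens contained in A: ∅.
Taking the union of these: int(A) = ∅.
cl(A) = ⋂ {C closed : A ⊆ C}. Closed sets containing A: {43, 45, 46}, {43, 44, 45, 46}.
Intersecting these: cl(A) = {43, 45, 46}.
∂A = cl(A) ∖ int(A) = {43, 45, 46} ∖ ∅ = {43, 45, 46}.


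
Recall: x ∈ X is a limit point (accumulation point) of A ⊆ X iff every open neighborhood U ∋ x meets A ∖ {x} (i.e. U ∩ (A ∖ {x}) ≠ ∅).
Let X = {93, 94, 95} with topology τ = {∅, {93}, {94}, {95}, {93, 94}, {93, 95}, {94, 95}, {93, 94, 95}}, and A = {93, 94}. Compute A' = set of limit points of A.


A' = ∅

For each x ∈ X, list the open sets U ∈ τ with x ∈ U, then check whether U ∩ (A ∖ {x}) ≠ ∅ for every such U.
  x = 93: open {93} ∋ x has {93} ∩ (A ∖ {93}) = ∅, so x is NOT a limit point.
  x = 94: open {94} ∋ x has {94} ∩ (A ∖ {94}) = ∅, so x is NOT a limit point.
  x = 95: open {95} ∋ x has {95} ∩ (A ∖ {95}) = ∅, so x is NOT a limit point.
Collecting: A' = ∅.


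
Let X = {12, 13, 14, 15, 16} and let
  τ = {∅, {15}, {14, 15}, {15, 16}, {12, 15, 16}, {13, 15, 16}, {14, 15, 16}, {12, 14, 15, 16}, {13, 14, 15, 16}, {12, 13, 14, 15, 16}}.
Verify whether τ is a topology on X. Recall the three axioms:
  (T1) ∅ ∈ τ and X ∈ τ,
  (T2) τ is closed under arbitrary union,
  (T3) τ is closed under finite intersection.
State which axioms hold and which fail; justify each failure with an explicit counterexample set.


τ is NOT a topology on X.

Axiom (T1): ∅ ∈ τ? Yes; X ∈ τ? Yes.
Axiom (T2/T3): check pairwise unions and intersections of members of τ.
Counterexample for (T2): {12, 15, 16} ∪ {13, 15, 16} = {12, 13, 15, 16} ∉ τ. Therefore τ is NOT a topology.


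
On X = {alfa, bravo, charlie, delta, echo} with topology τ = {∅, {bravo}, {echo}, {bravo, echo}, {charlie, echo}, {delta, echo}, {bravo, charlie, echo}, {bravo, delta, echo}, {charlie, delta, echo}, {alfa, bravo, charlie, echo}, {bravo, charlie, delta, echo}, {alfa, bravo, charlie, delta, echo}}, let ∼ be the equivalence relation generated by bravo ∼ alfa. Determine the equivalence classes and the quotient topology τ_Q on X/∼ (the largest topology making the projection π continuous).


X/∼ = {[alfa=bravo], [charlie], [delta], [echo]}; |τ_Q| = 7.

Equivalence classes: [alfa=bravo], [charlie], [delta], [echo].
Quotient map π: X → X/∼ sends alfa ↦ [alfa=bravo], bravo ↦ [alfa=bravo], charlie ↦ [charlie], delta ↦ [delta], echo ↦ [echo].
For each subset V ⊆ X/∼, compute π^{-1}(V) ⊆ X and check whether π^{-1}(V) ∈ τ. V is open in τ_Q iff π^{-1}(V) ∈ τ.
  V = {}: π^{-1}(V) = ∅ ∈ τ ✓.
  V = {[alfa=bravo]}: π^{-1}(V) = {alfa, bravo} ∉ τ ✗.
  V = {[charlie]}: π^{-1}(V) = {charlie} ∉ τ ✗.
  V = {[alfa=bravo], [charlie]}: π^{-1}(V) = {alfa, bravo, charlie} ∉ τ ✗.
  V = {[delta]}: π^{-1}(V) = {delta} ∉ τ ✗.
  V = {[alfa=bravo], [delta]}: π^{-1}(V) = {alfa, bravo, delta} ∉ τ ✗.
  V = {[charlie], [delta]}: π^{-1}(V) = {charlie, delta} ∉ τ ✗.
  V = {[alfa=bravo], [charlie], [delta]}: π^{-1}(V) = {alfa, bravo, charlie, delta} ∉ τ ✗.
  V = {[echo]}: π^{-1}(V) = {echo} ∈ τ ✓.
  V = {[alfa=bravo], [echo]}: π^{-1}(V) = {alfa, bravo, echo} ∉ τ ✗.
  V = {[charlie], [echo]}: π^{-1}(V) = {charlie, echo} ∈ τ ✓.
  V = {[alfa=bravo], [charlie], [echo]}: π^{-1}(V) = {alfa, bravo, charlie, echo} ∈ τ ✓.
  V = {[delta], [echo]}: π^{-1}(V) = {delta, echo} ∈ τ ✓.
  V = {[alfa=bravo], [delta], [echo]}: π^{-1}(V) = {alfa, bravo, delta, echo} ∉ τ ✗.
  V = {[charlie], [delta], [echo]}: π^{-1}(V) = {charlie, delta, echo} ∈ τ ✓.
  V = {[alfa=bravo], [charlie], [delta], [echo]}: π^{-1}(V) = {alfa, bravo, charlie, delta, echo} ∈ τ ✓.
Open sets in the quotient: τ_Q = {{}, {[echo]}, {[charlie], [echo]}, {[alfa=bravo], [charlie], [echo]}, {[delta], [echo]}, {[charlie], [delta], [echo]}, {[alfa=bravo], [charlie], [delta], [echo]}} (7 elements).


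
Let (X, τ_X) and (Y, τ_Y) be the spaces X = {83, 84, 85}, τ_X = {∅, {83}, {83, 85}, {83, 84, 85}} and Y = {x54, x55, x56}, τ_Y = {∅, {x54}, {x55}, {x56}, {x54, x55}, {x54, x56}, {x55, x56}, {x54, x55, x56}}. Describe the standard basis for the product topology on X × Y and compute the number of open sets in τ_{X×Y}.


Basis B = {∅ × ∅, {83} × {x54}, {83} × {x55}, {83} × {x56}, {83} × {x54, x55}, {83} × {x54, x56}, {83, 85} × {x54}, {83} × {x55, x56}, {83, 85} × {x55}, {83, 85} × {x56}, {83} × {x54, x55, x56}, {83, 84, 85} × {x54}, {83, 84, 85} × {x55}, {83, 84, 85} × {x56}, {83, 85} × {x54, x55}, {83, 85} × {x54, x56}, {83, 85} × {x55, x56}, {83, 85} × {x54, x55, x56}, {83, 84, 85} × {x54, x55}, {83, 84, 85} × {x54, x56}, {83, 84, 85} × {x55, x56}, {83, 84, 85} × {x54, x55, x56}}; |τ_{X×Y}| = 64.

Enumerate products U × V with U ∈ τ_X, V ∈ τ_Y (deduplicated):
  ∅ × ∅ = {} (∅)
  {83} × {x54} = {(83,x54)}
  {83} × {x55} = {(83,x55)}
  {83} × {x56} = {(83,x56)}
  {83} × {x54, x55} = {(83,x54), (83,x55)}
  {83} × {x54, x56} = {(83,x54), (83,x56)}
  {83, 85} × {x54} = {(83,x54), (85,x54)}
  {83} × {x55, x56} = {(83,x55), (83,x56)}
  {83, 85} × {x55} = {(83,x55), (85,x55)}
  {83, 85} × {x56} = {(83,x56), (85,x56)}
  {83} × {x54, x55, x56} = {(83,x54), (83,x55), (83,x56)}
  {83, 84, 85} × {x54} = {(83,x54), (84,x54), (85,x54)}
  {83, 84, 85} × {x55} = {(83,x55), (84,x55), (85,x55)}
  {83, 84, 85} × {x56} = {(83,x56), (84,x56), (85,x56)}
  {83, 85} × {x54, x55} = {(83,x54), (83,x55), (85,x54), (85,x55)}
  {83, 85} × {x54, x56} = {(83,x54), (83,x56), (85,x54), (85,x56)}
  {83, 85} × {x55, x56} = {(83,x55), (83,x56), (85,x55), (85,x56)}
  {83, 85} × {x54, x55, x56} = {(83,x54), (83,x55), (83,x56), (85,x54), (85,x55), (85,x56)}
  {83, 84, 85} × {x54, x55} = {(83,x54), (83,x55), (84,x54), (84,x55), (85,x54), (85,x55)}
  {83, 84, 85} × {x54, x56} = {(83,x54), (83,x56), (84,x54), (84,x56), (85,x54), (85,x56)}
  {83, 84, 85} × {x55, x56} = {(83,x55), (83,x56), (84,x55), (84,x56), (85,x55), (85,x56)}
  {83, 84, 85} × {x54, x55, x56} = {(83,x54), (83,x55), (83,x56), (84,x54), (84,x55), (84,x56), (85,x54), (85,x55), (85,x56)}
These 22 distinct sets form the basis B.
Close under arbitrary unions to get τ_{X×Y}; counting gives |τ_{X×Y}| = 64.


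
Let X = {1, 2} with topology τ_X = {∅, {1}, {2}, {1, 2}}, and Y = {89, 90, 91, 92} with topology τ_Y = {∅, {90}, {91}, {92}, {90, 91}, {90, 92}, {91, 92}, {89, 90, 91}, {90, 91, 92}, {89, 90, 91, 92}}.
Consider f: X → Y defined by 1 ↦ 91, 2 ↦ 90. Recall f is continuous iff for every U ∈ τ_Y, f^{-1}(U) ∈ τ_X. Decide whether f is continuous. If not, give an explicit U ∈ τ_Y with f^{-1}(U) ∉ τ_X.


f IS continuous.

Compute f^{-1}(U) for each U ∈ τ_Y:
  U = ∅: f^{-1}(U) = ∅ ∈ τ_X ✓.
  U = {90}: f^{-1}(U) = {2} ∈ τ_X ✓.
  U = {91}: f^{-1}(U) = {1} ∈ τ_X ✓.
  U = {92}: f^{-1}(U) = ∅ ∈ τ_X ✓.
  U = {90, 91}: f^{-1}(U) = {1, 2} ∈ τ_X ✓.
  U = {90, 92}: f^{-1}(U) = {2} ∈ τ_X ✓.
  U = {91, 92}: f^{-1}(U) = {1} ∈ τ_X ✓.
  U = {89, 90, 91}: f^{-1}(U) = {1, 2} ∈ τ_X ✓.
  U = {90, 91, 92}: f^{-1}(U) = {1, 2} ∈ τ_X ✓.
  U = {89, 90, 91, 92}: f^{-1}(U) = {1, 2} ∈ τ_X ✓.
Every preimage lies in τ_X, so f IS continuous.


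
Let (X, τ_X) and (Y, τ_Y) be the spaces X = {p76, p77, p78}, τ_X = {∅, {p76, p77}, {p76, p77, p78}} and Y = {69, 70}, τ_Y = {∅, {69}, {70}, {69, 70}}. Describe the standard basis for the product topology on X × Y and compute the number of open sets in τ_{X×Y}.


Basis B = {∅ × ∅, {p76, p77} × {69}, {p76, p77} × {70}, {p76, p77, p78} × {69}, {p76, p77, p78} × {70}, {p76, p77} × {69, 70}, {p76, p77, p78} × {69, 70}}; |τ_{X×Y}| = 9.

Enumerate products U × V with U ∈ τ_X, V ∈ τ_Y (deduplicated):
  ∅ × ∅ = {} (∅)
  {p76, p77} × {69} = {(p76,69), (p77,69)}
  {p76, p77} × {70} = {(p76,70), (p77,70)}
  {p76, p77, p78} × {69} = {(p76,69), (p77,69), (p78,69)}
  {p76, p77, p78} × {70} = {(p76,70), (p77,70), (p78,70)}
  {p76, p77} × {69, 70} = {(p76,69), (p76,70), (p77,69), (p77,70)}
  {p76, p77, p78} × {69, 70} = {(p76,69), (p76,70), (p77,69), (p77,70), (p78,69), (p78,70)}
These 7 distinct sets form the basis B.
Close under arbitrary unions to get τ_{X×Y}; counting gives |τ_{X×Y}| = 9.


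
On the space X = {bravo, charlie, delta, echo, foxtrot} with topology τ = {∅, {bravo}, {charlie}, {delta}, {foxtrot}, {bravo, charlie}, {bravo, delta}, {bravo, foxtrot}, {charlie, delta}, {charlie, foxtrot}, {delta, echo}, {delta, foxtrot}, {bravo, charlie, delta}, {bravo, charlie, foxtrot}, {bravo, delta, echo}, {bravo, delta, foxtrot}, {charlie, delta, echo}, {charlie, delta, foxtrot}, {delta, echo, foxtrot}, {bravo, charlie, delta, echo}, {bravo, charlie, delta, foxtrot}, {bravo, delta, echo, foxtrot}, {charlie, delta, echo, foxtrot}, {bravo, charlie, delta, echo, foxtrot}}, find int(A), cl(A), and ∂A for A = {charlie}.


int(A) = {charlie}, cl(A) = {charlie}, ∂A = ∅.

Closed sets in (X, τ) are complements of opens:
  closed(X, τ) = {∅, {bravo}, {charlie}, {echo}, {foxtrot}, {bravo, charlie}, {bravo, echo}, {bravo, foxtrot}, {charlie, echo}, {charlie, foxtrot}, {delta, echo}, {echo, foxtrot}, {bravo, charlie, echo}, {bravo, charlie, foxtrot}, {bravo, delta, echo}, {bravo, echo, foxtrot}, {charlie, delta, echo}, {charlie, echo, foxtrot}, {delta, echo, foxtrot}, {bravo, charlie, delta, echo}, {bravo, charlie, echo, foxtrot}, {bravo, delta, echo, foxtrot}, {charlie, delta, echo, foxtrot}, {bravo, charlie, delta, echo, foxtrot}}.
int(A) = ⋃ {U ∈ τ : U ⊆ A}. Opens contained in A: ∅, {charlie}.
Taking the union of these: int(A) = {charlie}.
cl(A) = ⋂ {C closed : A ⊆ C}. Closed sets containing A: {charlie}, {bravo, charlie}, {charlie, echo}, {charlie, foxtrot}, {bravo, charlie, echo}, {bravo, charlie, foxtrot}, {charlie, delta, echo}, {charlie, echo, foxtrot}, {bravo, charlie, delta, echo}, {bravo, charlie, echo, foxtrot}, {charlie, delta, echo, foxtrot}, {bravo, charlie, delta, echo, foxtrot}.
Intersecting these: cl(A) = {charlie}.
∂A = cl(A) ∖ int(A) = {charlie} ∖ {charlie} = ∅.


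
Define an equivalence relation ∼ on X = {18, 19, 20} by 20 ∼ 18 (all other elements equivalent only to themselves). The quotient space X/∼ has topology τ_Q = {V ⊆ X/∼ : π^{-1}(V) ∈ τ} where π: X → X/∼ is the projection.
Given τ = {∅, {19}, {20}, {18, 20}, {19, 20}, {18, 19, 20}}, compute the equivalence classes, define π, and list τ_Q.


X/∼ = {[18=20], [19]}; |τ_Q| = 4.

Equivalence classes: [18=20], [19].
Quotient map π: X → X/∼ sends 18 ↦ [18=20], 19 ↦ [19], 20 ↦ [18=20].
For each subset V ⊆ X/∼, compute π^{-1}(V) ⊆ X and check whether π^{-1}(V) ∈ τ. V is open in τ_Q iff π^{-1}(V) ∈ τ.
  V = {}: π^{-1}(V) = ∅ ∈ τ ✓.
  V = {[18=20]}: π^{-1}(V) = {18, 20} ∈ τ ✓.
  V = {[19]}: π^{-1}(V) = {19} ∈ τ ✓.
  V = {[18=20], [19]}: π^{-1}(V) = {18, 19, 20} ∈ τ ✓.
Open sets in the quotient: τ_Q = {{}, {[18=20]}, {[19]}, {[18=20], [19]}} (4 elements).


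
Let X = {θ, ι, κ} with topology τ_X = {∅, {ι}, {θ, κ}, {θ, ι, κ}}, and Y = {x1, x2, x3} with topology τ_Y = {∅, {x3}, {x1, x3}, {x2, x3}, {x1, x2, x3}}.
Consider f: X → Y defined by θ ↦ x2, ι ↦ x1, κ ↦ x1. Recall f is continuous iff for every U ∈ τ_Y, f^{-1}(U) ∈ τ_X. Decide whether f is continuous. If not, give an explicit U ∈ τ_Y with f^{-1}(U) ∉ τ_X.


f is NOT continuous.

Compute f^{-1}(U) for each U ∈ τ_Y:
  U = ∅: f^{-1}(U) = ∅ ∈ τ_X ✓.
  U = {x3}: f^{-1}(U) = ∅ ∈ τ_X ✓.
  U = {x1, x3}: f^{-1}(U) = {ι, κ} ∉ τ_X ✗.
  U = {x2, x3}: f^{-1}(U) = {θ} ∉ τ_X ✗.
  U = {x1, x2, x3}: f^{-1}(U) = {θ, ι, κ} ∈ τ_X ✓.
Found U = {x1, x3} with f^{-1}(U) = {ι, κ} not in τ_X. Therefore f is NOT continuous.


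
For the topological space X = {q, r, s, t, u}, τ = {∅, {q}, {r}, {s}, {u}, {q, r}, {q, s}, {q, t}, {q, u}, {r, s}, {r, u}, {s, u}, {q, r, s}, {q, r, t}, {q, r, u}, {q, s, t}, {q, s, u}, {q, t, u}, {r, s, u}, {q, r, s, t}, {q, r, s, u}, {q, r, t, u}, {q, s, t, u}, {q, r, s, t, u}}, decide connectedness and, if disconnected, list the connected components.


(X, τ) is disconnected; components = [{r}, {s}, {u}, {q, t}].

Find clopen sets (U ∈ τ with X ∖ U ∈ τ):
  U = ∅, X ∖ U = {q, r, s, t, u} — both open, so U is clopen.
  U = {r}, X ∖ U = {q, s, t, u} — both open, so U is clopen.
  U = {s}, X ∖ U = {q, r, t, u} — both open, so U is clopen.
  U = {u}, X ∖ U = {q, r, s, t} — both open, so U is clopen.
  U = {q, t}, X ∖ U = {r, s, u} — both open, so U is clopen.
  U = {r, s}, X ∖ U = {q, t, u} — both open, so U is clopen.
  U = {r, u}, X ∖ U = {q, s, t} — both open, so U is clopen.
  U = {s, u}, X ∖ U = {q, r, t} — both open, so U is clopen.
  U = {q, r, t}, X ∖ U = {s, u} — both open, so U is clopen.
  U = {q, s, t}, X ∖ U = {r, u} — both open, so U is clopen.
  U = {q, t, u}, X ∖ U = {r, s} — both open, so U is clopen.
  U = {r, s, u}, X ∖ U = {q, t} — both open, so U is clopen.
  U = {q, r, s, t}, X ∖ U = {u} — both open, so U is clopen.
  U = {q, r, t, u}, X ∖ U = {s} — both open, so U is clopen.
  U = {q, s, t, u}, X ∖ U = {r} — both open, so U is clopen.
  U = {q, r, s, t, u}, X ∖ U = ∅ — both open, so U is clopen.
Nontrivial clopen(s) exist: e.g. {q, t, u}. So (X, τ) is disconnected.
Compute connected components by grouping points that agree on all clopens:
  component: {r}
  component: {s}
  component: {u}
  component: {q, t}


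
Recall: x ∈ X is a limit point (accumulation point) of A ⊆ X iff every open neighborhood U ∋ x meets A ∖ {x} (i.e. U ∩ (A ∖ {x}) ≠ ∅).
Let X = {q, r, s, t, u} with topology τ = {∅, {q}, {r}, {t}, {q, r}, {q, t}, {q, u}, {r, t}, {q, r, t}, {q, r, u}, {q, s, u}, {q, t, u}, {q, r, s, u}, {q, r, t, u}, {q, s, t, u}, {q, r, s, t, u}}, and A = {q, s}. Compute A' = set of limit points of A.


A' = {s, u}

For each x ∈ X, list the open sets U ∈ τ with x ∈ U, then check whether U ∩ (A ∖ {x}) ≠ ∅ for every such U.
  x = q: open {q} ∋ x has {q} ∩ (A ∖ {q}) = ∅, so x is NOT a limit point.
  x = r: open {r} ∋ x has {r} ∩ (A ∖ {r}) = ∅, so x is NOT a limit point.
  x = s: opens ∋ x are {q, s, u}, {q, r, s, u}, {q, s, t, u}, {q, r, s, t, u}; each meets A ∖ {s}, so x IS a limit point.
  x = t: open {t} ∋ x has {t} ∩ (A ∖ {t}) = ∅, so x is NOT a limit point.
  x = u: opens ∋ x are {q, u}, {q, r, u}, {q, s, u}, {q, t, u}, {q, r, s, u}, {q, r, t, u}, {q, s, t, u}, {q, r, s, t, u}; each meets A ∖ {u}, so x IS a limit point.
Collecting: A' = {s, u}.


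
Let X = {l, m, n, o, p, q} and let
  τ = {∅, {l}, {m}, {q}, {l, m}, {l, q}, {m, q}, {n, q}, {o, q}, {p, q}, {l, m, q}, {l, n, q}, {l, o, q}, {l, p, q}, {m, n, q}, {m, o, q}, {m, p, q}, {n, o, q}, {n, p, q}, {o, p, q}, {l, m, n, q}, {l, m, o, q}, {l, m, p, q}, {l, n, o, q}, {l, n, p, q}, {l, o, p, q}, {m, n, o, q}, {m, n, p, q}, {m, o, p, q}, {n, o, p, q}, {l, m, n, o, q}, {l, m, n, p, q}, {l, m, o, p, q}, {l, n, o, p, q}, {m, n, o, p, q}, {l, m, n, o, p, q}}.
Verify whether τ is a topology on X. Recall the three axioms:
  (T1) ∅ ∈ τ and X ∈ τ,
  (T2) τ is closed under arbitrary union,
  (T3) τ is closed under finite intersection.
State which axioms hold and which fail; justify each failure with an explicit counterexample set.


τ IS a topology on X.

Axiom (T1): ∅ ∈ τ? Yes; X ∈ τ? Yes.
Axiom (T2/T3): check pairwise unions and intersections of members of τ.
All pairwise intersections and unions checked — each lies in τ. Therefore τ satisfies (T1), (T2), (T3): it IS a topology on X.


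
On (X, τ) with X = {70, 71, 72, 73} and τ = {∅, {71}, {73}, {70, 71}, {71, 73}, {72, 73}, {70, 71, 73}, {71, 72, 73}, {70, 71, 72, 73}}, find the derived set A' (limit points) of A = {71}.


A' = {70}

For each x ∈ X, list the open sets U ∈ τ with x ∈ U, then check whether U ∩ (A ∖ {x}) ≠ ∅ for every such U.
  x = 70: opens ∋ x are {70, 71}, {70, 71, 73}, {70, 71, 72, 73}; each meets A ∖ {70}, so x IS a limit point.
  x = 71: open {71} ∋ x has {71} ∩ (A ∖ {71}) = ∅, so x is NOT a limit point.
  x = 72: open {72, 73} ∋ x has {72, 73} ∩ (A ∖ {72}) = ∅, so x is NOT a limit point.
  x = 73: open {73} ∋ x has {73} ∩ (A ∖ {73}) = ∅, so x is NOT a limit point.
Collecting: A' = {70}.


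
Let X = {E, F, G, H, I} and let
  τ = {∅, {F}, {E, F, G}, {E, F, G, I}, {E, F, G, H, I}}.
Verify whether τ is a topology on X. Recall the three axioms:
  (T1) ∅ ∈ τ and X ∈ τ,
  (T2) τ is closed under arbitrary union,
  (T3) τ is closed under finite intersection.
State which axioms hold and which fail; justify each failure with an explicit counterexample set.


τ IS a topology on X.

Axiom (T1): ∅ ∈ τ? Yes; X ∈ τ? Yes.
Axiom (T2/T3): check pairwise unions and intersections of members of τ.
All pairwise intersections and unions checked — each lies in τ. Therefore τ satisfies (T1), (T2), (T3): it IS a topology on X.


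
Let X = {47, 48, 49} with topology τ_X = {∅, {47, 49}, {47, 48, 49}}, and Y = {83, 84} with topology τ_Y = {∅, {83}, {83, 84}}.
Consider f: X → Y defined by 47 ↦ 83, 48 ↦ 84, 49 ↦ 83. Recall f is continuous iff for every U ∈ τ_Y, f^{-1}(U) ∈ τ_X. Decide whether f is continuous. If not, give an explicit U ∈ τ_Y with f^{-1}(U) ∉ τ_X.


f IS continuous.

Compute f^{-1}(U) for each U ∈ τ_Y:
  U = ∅: f^{-1}(U) = ∅ ∈ τ_X ✓.
  U = {83}: f^{-1}(U) = {47, 49} ∈ τ_X ✓.
  U = {83, 84}: f^{-1}(U) = {47, 48, 49} ∈ τ_X ✓.
Every preimage lies in τ_X, so f IS continuous.


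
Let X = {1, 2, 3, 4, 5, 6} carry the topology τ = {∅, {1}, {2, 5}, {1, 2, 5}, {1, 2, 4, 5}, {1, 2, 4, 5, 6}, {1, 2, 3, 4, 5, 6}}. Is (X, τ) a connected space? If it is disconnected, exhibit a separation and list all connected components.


(X, τ) is connected.

Find clopen sets (U ∈ τ with X ∖ U ∈ τ):
  U = ∅, X ∖ U = {1, 2, 3, 4, 5, 6} — both open, so U is clopen.
  U = {1, 2, 3, 4, 5, 6}, X ∖ U = ∅ — both open, so U is clopen.
Only trivial clopens (∅ and X) exist, so (X, τ) is connected.
Compute connected components by grouping points that agree on all clopens:
  component: {1, 2, 3, 4, 5, 6}


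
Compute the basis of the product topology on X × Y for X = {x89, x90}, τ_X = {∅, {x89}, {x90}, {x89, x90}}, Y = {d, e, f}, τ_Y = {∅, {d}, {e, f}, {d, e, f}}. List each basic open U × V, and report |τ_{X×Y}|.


Basis B = {∅ × ∅, {x89} × {d}, {x90} × {d}, {x89, x90} × {d}, {x89} × {e, f}, {x90} × {e, f}, {x89} × {d, e, f}, {x90} × {d, e, f}, {x89, x90} × {e, f}, {x89, x90} × {d, e, f}}; |τ_{X×Y}| = 16.

Enumerate products U × V with U ∈ τ_X, V ∈ τ_Y (deduplicated):
  ∅ × ∅ = {} (∅)
  {x89} × {d} = {(x89,d)}
  {x90} × {d} = {(x90,d)}
  {x89, x90} × {d} = {(x89,d), (x90,d)}
  {x89} × {e, f} = {(x89,e), (x89,f)}
  {x90} × {e, f} = {(x90,e), (x90,f)}
  {x89} × {d, e, f} = {(x89,d), (x89,e), (x89,f)}
  {x90} × {d, e, f} = {(x90,d), (x90,e), (x90,f)}
  {x89, x90} × {e, f} = {(x89,e), (x89,f), (x90,e), (x90,f)}
  {x89, x90} × {d, e, f} = {(x89,d), (x89,e), (x89,f), (x90,d), (x90,e), (x90,f)}
These 10 distinct sets form the basis B.
Close under arbitrary unions to get τ_{X×Y}; counting gives |τ_{X×Y}| = 16.


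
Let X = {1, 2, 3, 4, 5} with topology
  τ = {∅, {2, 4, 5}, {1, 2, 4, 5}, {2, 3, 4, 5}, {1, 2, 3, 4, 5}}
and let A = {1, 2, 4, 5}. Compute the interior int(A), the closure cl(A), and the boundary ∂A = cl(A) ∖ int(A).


int(A) = {1, 2, 4, 5}, cl(A) = {1, 2, 3, 4, 5}, ∂A = {3}.

Closed sets in (X, τ) are complements of opens:
  closed(X, τ) = {∅, {1}, {3}, {1, 3}, {1, 2, 3, 4, 5}}.
int(A) = ⋃ {U ∈ τ : U ⊆ A}. Opens contained in A: ∅, {2, 4, 5}, {1, 2, 4, 5}.
Taking the union of these: int(A) = {1, 2, 4, 5}.
cl(A) = ⋂ {C closed : A ⊆ C}. Closed sets containing A: {1, 2, 3, 4, 5}.
Intersecting these: cl(A) = {1, 2, 3, 4, 5}.
∂A = cl(A) ∖ int(A) = {1, 2, 3, 4, 5} ∖ {1, 2, 4, 5} = {3}.


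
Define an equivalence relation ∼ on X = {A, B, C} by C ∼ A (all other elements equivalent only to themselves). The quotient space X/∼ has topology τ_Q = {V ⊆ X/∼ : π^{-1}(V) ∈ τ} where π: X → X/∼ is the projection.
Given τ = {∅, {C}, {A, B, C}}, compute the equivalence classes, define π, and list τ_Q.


X/∼ = {[A=C], [B]}; |τ_Q| = 2.

Equivalence classes: [A=C], [B].
Quotient map π: X → X/∼ sends A ↦ [A=C], B ↦ [B], C ↦ [A=C].
For each subset V ⊆ X/∼, compute π^{-1}(V) ⊆ X and check whether π^{-1}(V) ∈ τ. V is open in τ_Q iff π^{-1}(V) ∈ τ.
  V = {}: π^{-1}(V) = ∅ ∈ τ ✓.
  V = {[A=C]}: π^{-1}(V) = {A, C} ∉ τ ✗.
  V = {[B]}: π^{-1}(V) = {B} ∉ τ ✗.
  V = {[A=C], [B]}: π^{-1}(V) = {A, B, C} ∈ τ ✓.
Open sets in the quotient: τ_Q = {{}, {[A=C], [B]}} (2 elements).


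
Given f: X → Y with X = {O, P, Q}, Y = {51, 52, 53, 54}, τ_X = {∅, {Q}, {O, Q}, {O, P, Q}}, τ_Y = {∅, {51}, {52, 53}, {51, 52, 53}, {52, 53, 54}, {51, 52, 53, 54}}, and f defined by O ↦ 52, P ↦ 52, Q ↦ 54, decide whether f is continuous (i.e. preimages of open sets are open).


f is NOT continuous.

Compute f^{-1}(U) for each U ∈ τ_Y:
  U = ∅: f^{-1}(U) = ∅ ∈ τ_X ✓.
  U = {51}: f^{-1}(U) = ∅ ∈ τ_X ✓.
  U = {52, 53}: f^{-1}(U) = {O, P} ∉ τ_X ✗.
  U = {51, 52, 53}: f^{-1}(U) = {O, P} ∉ τ_X ✗.
  U = {52, 53, 54}: f^{-1}(U) = {O, P, Q} ∈ τ_X ✓.
  U = {51, 52, 53, 54}: f^{-1}(U) = {O, P, Q} ∈ τ_X ✓.
Found U = {52, 53} with f^{-1}(U) = {O, P} not in τ_X. Therefore f is NOT continuous.


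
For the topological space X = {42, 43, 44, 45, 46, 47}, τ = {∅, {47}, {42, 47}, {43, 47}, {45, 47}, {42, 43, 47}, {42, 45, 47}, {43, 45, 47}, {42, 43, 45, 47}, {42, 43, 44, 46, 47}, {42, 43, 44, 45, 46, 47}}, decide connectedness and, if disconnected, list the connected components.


(X, τ) is connected.

Find clopen sets (U ∈ τ with X ∖ U ∈ τ):
  U = ∅, X ∖ U = {42, 43, 44, 45, 46, 47} — both open, so U is clopen.
  U = {42, 43, 44, 45, 46, 47}, X ∖ U = ∅ — both open, so U is clopen.
Only trivial clopens (∅ and X) exist, so (X, τ) is connected.
Compute connected components by grouping points that agree on all clopens:
  component: {42, 43, 44, 45, 46, 47}


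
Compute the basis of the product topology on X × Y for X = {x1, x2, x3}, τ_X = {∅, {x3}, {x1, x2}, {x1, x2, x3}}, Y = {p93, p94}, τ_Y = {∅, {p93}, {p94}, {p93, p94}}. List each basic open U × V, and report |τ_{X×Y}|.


Basis B = {∅ × ∅, {x3} × {p93}, {x3} × {p94}, {x1, x2} × {p93}, {x1, x2} × {p94}, {x3} × {p93, p94}, {x1, x2, x3} × {p93}, {x1, x2, x3} × {p94}, {x1, x2} × {p93, p94}, {x1, x2, x3} × {p93, p94}}; |τ_{X×Y}| = 16.

Enumerate products U × V with U ∈ τ_X, V ∈ τ_Y (deduplicated):
  ∅ × ∅ = {} (∅)
  {x3} × {p93} = {(x3,p93)}
  {x3} × {p94} = {(x3,p94)}
  {x1, x2} × {p93} = {(x1,p93), (x2,p93)}
  {x1, x2} × {p94} = {(x1,p94), (x2,p94)}
  {x3} × {p93, p94} = {(x3,p93), (x3,p94)}
  {x1, x2, x3} × {p93} = {(x1,p93), (x2,p93), (x3,p93)}
  {x1, x2, x3} × {p94} = {(x1,p94), (x2,p94), (x3,p94)}
  {x1, x2} × {p93, p94} = {(x1,p93), (x1,p94), (x2,p93), (x2,p94)}
  {x1, x2, x3} × {p93, p94} = {(x1,p93), (x1,p94), (x2,p93), (x2,p94), (x3,p93), (x3,p94)}
These 10 distinct sets form the basis B.
Close under arbitrary unions to get τ_{X×Y}; counting gives |τ_{X×Y}| = 16.
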